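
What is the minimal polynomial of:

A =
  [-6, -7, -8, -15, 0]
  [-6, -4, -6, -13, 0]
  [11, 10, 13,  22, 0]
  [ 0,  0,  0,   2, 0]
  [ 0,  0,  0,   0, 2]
x^4 - 5*x^3 + 6*x^2 + 4*x - 8

The characteristic polynomial is χ_A(x) = (x - 2)^4*(x + 1), so the eigenvalues are known. The minimal polynomial is
  m_A(x) = Π_λ (x − λ)^{k_λ}
where k_λ is the size of the *largest* Jordan block for λ (equivalently, the smallest k with (A − λI)^k v = 0 for every generalised eigenvector v of λ).

  λ = -1: largest Jordan block has size 1, contributing (x + 1)
  λ = 2: largest Jordan block has size 3, contributing (x − 2)^3

So m_A(x) = (x - 2)^3*(x + 1) = x^4 - 5*x^3 + 6*x^2 + 4*x - 8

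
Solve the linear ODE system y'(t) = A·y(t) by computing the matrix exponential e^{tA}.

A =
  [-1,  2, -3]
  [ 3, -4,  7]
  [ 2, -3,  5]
e^{tA} =
  [t^2/2 - t + 1, -t^2/2 + 2*t, t^2 - 3*t]
  [-t^2/2 + 3*t, t^2/2 - 4*t + 1, -t^2 + 7*t]
  [-t^2/2 + 2*t, t^2/2 - 3*t, -t^2 + 5*t + 1]

Strategy: write A = P · J · P⁻¹ where J is a Jordan canonical form, so e^{tA} = P · e^{tJ} · P⁻¹, and e^{tJ} can be computed block-by-block.

A has Jordan form
J =
  [0, 1, 0]
  [0, 0, 1]
  [0, 0, 0]
(up to reordering of blocks).

Per-block formulas:
  For a 3×3 Jordan block J_3(0): exp(t · J_3(0)) = e^(0t)·(I + t·N + (t^2/2)·N^2), where N is the 3×3 nilpotent shift.

After assembling e^{tJ} and conjugating by P, we get:

e^{tA} =
  [t^2/2 - t + 1, -t^2/2 + 2*t, t^2 - 3*t]
  [-t^2/2 + 3*t, t^2/2 - 4*t + 1, -t^2 + 7*t]
  [-t^2/2 + 2*t, t^2/2 - 3*t, -t^2 + 5*t + 1]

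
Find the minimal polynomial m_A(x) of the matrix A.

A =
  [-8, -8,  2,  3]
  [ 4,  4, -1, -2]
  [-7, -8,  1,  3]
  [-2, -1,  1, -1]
x^3 + 3*x^2 + 3*x + 1

The characteristic polynomial is χ_A(x) = (x + 1)^4, so the eigenvalues are known. The minimal polynomial is
  m_A(x) = Π_λ (x − λ)^{k_λ}
where k_λ is the size of the *largest* Jordan block for λ (equivalently, the smallest k with (A − λI)^k v = 0 for every generalised eigenvector v of λ).

  λ = -1: largest Jordan block has size 3, contributing (x + 1)^3

So m_A(x) = (x + 1)^3 = x^3 + 3*x^2 + 3*x + 1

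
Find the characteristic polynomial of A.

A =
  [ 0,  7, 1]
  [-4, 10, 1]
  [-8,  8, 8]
x^3 - 18*x^2 + 108*x - 216

Expanding det(x·I − A) (e.g. by cofactor expansion or by noting that A is similar to its Jordan form J, which has the same characteristic polynomial as A) gives
  χ_A(x) = x^3 - 18*x^2 + 108*x - 216
which factors as (x - 6)^3. The eigenvalues (with algebraic multiplicities) are λ = 6 with multiplicity 3.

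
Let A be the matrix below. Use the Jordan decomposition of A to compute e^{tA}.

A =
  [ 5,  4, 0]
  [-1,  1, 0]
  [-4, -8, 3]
e^{tA} =
  [2*t*exp(3*t) + exp(3*t), 4*t*exp(3*t), 0]
  [-t*exp(3*t), -2*t*exp(3*t) + exp(3*t), 0]
  [-4*t*exp(3*t), -8*t*exp(3*t), exp(3*t)]

Strategy: write A = P · J · P⁻¹ where J is a Jordan canonical form, so e^{tA} = P · e^{tJ} · P⁻¹, and e^{tJ} can be computed block-by-block.

A has Jordan form
J =
  [3, 1, 0]
  [0, 3, 0]
  [0, 0, 3]
(up to reordering of blocks).

Per-block formulas:
  For a 1×1 block at λ = 3: exp(t · [3]) = [e^(3t)].
  For a 2×2 Jordan block J_2(3): exp(t · J_2(3)) = e^(3t)·(I + t·N), where N is the 2×2 nilpotent shift.

After assembling e^{tJ} and conjugating by P, we get:

e^{tA} =
  [2*t*exp(3*t) + exp(3*t), 4*t*exp(3*t), 0]
  [-t*exp(3*t), -2*t*exp(3*t) + exp(3*t), 0]
  [-4*t*exp(3*t), -8*t*exp(3*t), exp(3*t)]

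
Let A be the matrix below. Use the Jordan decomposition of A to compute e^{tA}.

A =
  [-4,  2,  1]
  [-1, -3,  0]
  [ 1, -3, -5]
e^{tA} =
  [-t^2*exp(-4*t)/2 + exp(-4*t), -t^2*exp(-4*t)/2 + 2*t*exp(-4*t), -t^2*exp(-4*t)/2 + t*exp(-4*t)]
  [-t^2*exp(-4*t)/2 - t*exp(-4*t), -t^2*exp(-4*t)/2 + t*exp(-4*t) + exp(-4*t), -t^2*exp(-4*t)/2]
  [t^2*exp(-4*t) + t*exp(-4*t), t^2*exp(-4*t) - 3*t*exp(-4*t), t^2*exp(-4*t) - t*exp(-4*t) + exp(-4*t)]

Strategy: write A = P · J · P⁻¹ where J is a Jordan canonical form, so e^{tA} = P · e^{tJ} · P⁻¹, and e^{tJ} can be computed block-by-block.

A has Jordan form
J =
  [-4,  1,  0]
  [ 0, -4,  1]
  [ 0,  0, -4]
(up to reordering of blocks).

Per-block formulas:
  For a 3×3 Jordan block J_3(-4): exp(t · J_3(-4)) = e^(-4t)·(I + t·N + (t^2/2)·N^2), where N is the 3×3 nilpotent shift.

After assembling e^{tJ} and conjugating by P, we get:

e^{tA} =
  [-t^2*exp(-4*t)/2 + exp(-4*t), -t^2*exp(-4*t)/2 + 2*t*exp(-4*t), -t^2*exp(-4*t)/2 + t*exp(-4*t)]
  [-t^2*exp(-4*t)/2 - t*exp(-4*t), -t^2*exp(-4*t)/2 + t*exp(-4*t) + exp(-4*t), -t^2*exp(-4*t)/2]
  [t^2*exp(-4*t) + t*exp(-4*t), t^2*exp(-4*t) - 3*t*exp(-4*t), t^2*exp(-4*t) - t*exp(-4*t) + exp(-4*t)]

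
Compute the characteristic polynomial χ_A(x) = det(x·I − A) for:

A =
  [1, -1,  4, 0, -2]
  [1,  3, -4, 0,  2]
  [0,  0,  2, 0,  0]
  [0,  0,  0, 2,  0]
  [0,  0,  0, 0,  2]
x^5 - 10*x^4 + 40*x^3 - 80*x^2 + 80*x - 32

Expanding det(x·I − A) (e.g. by cofactor expansion or by noting that A is similar to its Jordan form J, which has the same characteristic polynomial as A) gives
  χ_A(x) = x^5 - 10*x^4 + 40*x^3 - 80*x^2 + 80*x - 32
which factors as (x - 2)^5. The eigenvalues (with algebraic multiplicities) are λ = 2 with multiplicity 5.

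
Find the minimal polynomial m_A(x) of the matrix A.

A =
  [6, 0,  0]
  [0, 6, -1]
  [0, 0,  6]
x^2 - 12*x + 36

The characteristic polynomial is χ_A(x) = (x - 6)^3, so the eigenvalues are known. The minimal polynomial is
  m_A(x) = Π_λ (x − λ)^{k_λ}
where k_λ is the size of the *largest* Jordan block for λ (equivalently, the smallest k with (A − λI)^k v = 0 for every generalised eigenvector v of λ).

  λ = 6: largest Jordan block has size 2, contributing (x − 6)^2

So m_A(x) = (x - 6)^2 = x^2 - 12*x + 36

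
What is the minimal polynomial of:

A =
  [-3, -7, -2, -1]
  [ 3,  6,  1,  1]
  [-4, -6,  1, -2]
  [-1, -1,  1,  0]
x^3 - 3*x^2 + 3*x - 1

The characteristic polynomial is χ_A(x) = (x - 1)^4, so the eigenvalues are known. The minimal polynomial is
  m_A(x) = Π_λ (x − λ)^{k_λ}
where k_λ is the size of the *largest* Jordan block for λ (equivalently, the smallest k with (A − λI)^k v = 0 for every generalised eigenvector v of λ).

  λ = 1: largest Jordan block has size 3, contributing (x − 1)^3

So m_A(x) = (x - 1)^3 = x^3 - 3*x^2 + 3*x - 1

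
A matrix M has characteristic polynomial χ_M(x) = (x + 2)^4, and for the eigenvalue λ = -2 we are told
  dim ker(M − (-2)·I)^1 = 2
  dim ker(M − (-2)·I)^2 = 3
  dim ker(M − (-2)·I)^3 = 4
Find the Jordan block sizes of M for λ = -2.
Block sizes for λ = -2: [3, 1]

From the dimensions of kernels of powers, the number of Jordan blocks of size at least j is d_j − d_{j−1} where d_j = dim ker(N^j) (with d_0 = 0). Computing the differences gives [2, 1, 1].
The number of blocks of size exactly k is (#blocks of size ≥ k) − (#blocks of size ≥ k + 1), so the partition is: 1 block(s) of size 1, 1 block(s) of size 3.
In nonincreasing order the block sizes are [3, 1].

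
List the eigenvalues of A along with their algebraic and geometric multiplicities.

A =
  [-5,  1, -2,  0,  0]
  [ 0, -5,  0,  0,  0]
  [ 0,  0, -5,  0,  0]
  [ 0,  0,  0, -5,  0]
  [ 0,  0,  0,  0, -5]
λ = -5: alg = 5, geom = 4

Step 1 — factor the characteristic polynomial to read off the algebraic multiplicities:
  χ_A(x) = (x + 5)^5

Step 2 — compute geometric multiplicities via the rank-nullity identity g(λ) = n − rank(A − λI):
  rank(A − (-5)·I) = 1, so dim ker(A − (-5)·I) = n − 1 = 4

Summary:
  λ = -5: algebraic multiplicity = 5, geometric multiplicity = 4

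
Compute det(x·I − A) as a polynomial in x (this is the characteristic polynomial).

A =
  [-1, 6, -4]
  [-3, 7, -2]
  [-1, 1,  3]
x^3 - 9*x^2 + 27*x - 27

Expanding det(x·I − A) (e.g. by cofactor expansion or by noting that A is similar to its Jordan form J, which has the same characteristic polynomial as A) gives
  χ_A(x) = x^3 - 9*x^2 + 27*x - 27
which factors as (x - 3)^3. The eigenvalues (with algebraic multiplicities) are λ = 3 with multiplicity 3.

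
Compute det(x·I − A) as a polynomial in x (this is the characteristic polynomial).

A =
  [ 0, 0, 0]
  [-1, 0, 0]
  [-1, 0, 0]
x^3

Expanding det(x·I − A) (e.g. by cofactor expansion or by noting that A is similar to its Jordan form J, which has the same characteristic polynomial as A) gives
  χ_A(x) = x^3
which factors as x^3. The eigenvalues (with algebraic multiplicities) are λ = 0 with multiplicity 3.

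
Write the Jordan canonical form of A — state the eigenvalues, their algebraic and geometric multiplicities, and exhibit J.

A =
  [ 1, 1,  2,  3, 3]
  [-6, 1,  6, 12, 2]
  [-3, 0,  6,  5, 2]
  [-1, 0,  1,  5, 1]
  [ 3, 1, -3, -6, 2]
J_3(3) ⊕ J_2(3)

The characteristic polynomial is
  det(x·I − A) = x^5 - 15*x^4 + 90*x^3 - 270*x^2 + 405*x - 243 = (x - 3)^5

Eigenvalues and multiplicities (the geometric multiplicity of λ is n − rank(A − λI), which equals the number of Jordan blocks for λ):
  λ = 3: algebraic multiplicity = 5, geometric multiplicity = 2

Determining the block sizes for each eigenvalue:
  λ = 3: with am = 5 and gm = 2, the partition is not yet determined (e.g. several partitions of 5 into 2 parts exist). Let N = A − (3)·I. Computing rank(N^1) = 3, rank(N^2) = 1, rank(N^3) = 0; the number of blocks of size ≥ j is rank(N^{j−1}) − rank(N^j), giving [2, 2, 1]. So we have 1 block(s) of size 3, 1 block(s) of size 2 → block sizes [3, 2]

Assembling the blocks gives a Jordan form
J =
  [3, 1, 0, 0, 0]
  [0, 3, 1, 0, 0]
  [0, 0, 3, 0, 0]
  [0, 0, 0, 3, 1]
  [0, 0, 0, 0, 3]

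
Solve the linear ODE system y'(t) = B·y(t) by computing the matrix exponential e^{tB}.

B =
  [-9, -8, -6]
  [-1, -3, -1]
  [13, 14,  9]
e^{tB} =
  [-3*t^2*exp(-t) - 8*t*exp(-t) + exp(-t), -2*t^2*exp(-t) - 8*t*exp(-t), -2*t^2*exp(-t) - 6*t*exp(-t)]
  [-3*t^2*exp(-t)/2 - t*exp(-t), -t^2*exp(-t) - 2*t*exp(-t) + exp(-t), -t^2*exp(-t) - t*exp(-t)]
  [6*t^2*exp(-t) + 13*t*exp(-t), 4*t^2*exp(-t) + 14*t*exp(-t), 4*t^2*exp(-t) + 10*t*exp(-t) + exp(-t)]

Strategy: write B = P · J · P⁻¹ where J is a Jordan canonical form, so e^{tB} = P · e^{tJ} · P⁻¹, and e^{tJ} can be computed block-by-block.

B has Jordan form
J =
  [-1,  1,  0]
  [ 0, -1,  1]
  [ 0,  0, -1]
(up to reordering of blocks).

Per-block formulas:
  For a 3×3 Jordan block J_3(-1): exp(t · J_3(-1)) = e^(-1t)·(I + t·N + (t^2/2)·N^2), where N is the 3×3 nilpotent shift.

After assembling e^{tJ} and conjugating by P, we get:

e^{tB} =
  [-3*t^2*exp(-t) - 8*t*exp(-t) + exp(-t), -2*t^2*exp(-t) - 8*t*exp(-t), -2*t^2*exp(-t) - 6*t*exp(-t)]
  [-3*t^2*exp(-t)/2 - t*exp(-t), -t^2*exp(-t) - 2*t*exp(-t) + exp(-t), -t^2*exp(-t) - t*exp(-t)]
  [6*t^2*exp(-t) + 13*t*exp(-t), 4*t^2*exp(-t) + 14*t*exp(-t), 4*t^2*exp(-t) + 10*t*exp(-t) + exp(-t)]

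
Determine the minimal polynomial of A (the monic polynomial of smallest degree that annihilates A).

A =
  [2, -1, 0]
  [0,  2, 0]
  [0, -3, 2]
x^2 - 4*x + 4

The characteristic polynomial is χ_A(x) = (x - 2)^3, so the eigenvalues are known. The minimal polynomial is
  m_A(x) = Π_λ (x − λ)^{k_λ}
where k_λ is the size of the *largest* Jordan block for λ (equivalently, the smallest k with (A − λI)^k v = 0 for every generalised eigenvector v of λ).

  λ = 2: largest Jordan block has size 2, contributing (x − 2)^2

So m_A(x) = (x - 2)^2 = x^2 - 4*x + 4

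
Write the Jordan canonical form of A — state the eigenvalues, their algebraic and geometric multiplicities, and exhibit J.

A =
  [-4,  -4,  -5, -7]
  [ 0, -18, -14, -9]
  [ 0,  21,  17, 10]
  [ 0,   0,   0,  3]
J_2(-4) ⊕ J_2(3)

The characteristic polynomial is
  det(x·I − A) = x^4 + 2*x^3 - 23*x^2 - 24*x + 144 = (x - 3)^2*(x + 4)^2

Eigenvalues and multiplicities (the geometric multiplicity of λ is n − rank(A − λI), which equals the number of Jordan blocks for λ):
  λ = -4: algebraic multiplicity = 2, geometric multiplicity = 1
  λ = 3: algebraic multiplicity = 2, geometric multiplicity = 1

Determining the block sizes for each eigenvalue:
  λ = -4: one block (gm = 1), so the single block has size am = 2 → block sizes [2]
  λ = 3: one block (gm = 1), so the single block has size am = 2 → block sizes [2]

Assembling the blocks gives a Jordan form
J =
  [-4,  1, 0, 0]
  [ 0, -4, 0, 0]
  [ 0,  0, 3, 1]
  [ 0,  0, 0, 3]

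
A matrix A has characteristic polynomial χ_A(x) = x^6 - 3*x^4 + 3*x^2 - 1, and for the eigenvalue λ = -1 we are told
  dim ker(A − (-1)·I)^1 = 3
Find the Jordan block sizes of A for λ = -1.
Block sizes for λ = -1: [1, 1, 1]

From the dimensions of kernels of powers, the number of Jordan blocks of size at least j is d_j − d_{j−1} where d_j = dim ker(N^j) (with d_0 = 0). Computing the differences gives [3].
The number of blocks of size exactly k is (#blocks of size ≥ k) − (#blocks of size ≥ k + 1), so the partition is: 3 block(s) of size 1.
In nonincreasing order the block sizes are [1, 1, 1].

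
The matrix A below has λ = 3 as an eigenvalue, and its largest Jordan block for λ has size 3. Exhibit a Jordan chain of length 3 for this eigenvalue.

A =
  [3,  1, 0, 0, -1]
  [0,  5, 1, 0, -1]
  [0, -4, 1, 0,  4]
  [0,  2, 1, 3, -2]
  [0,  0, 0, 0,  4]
A Jordan chain for λ = 3 of length 3:
v_1 = (2, 0, 0, 0, 0)ᵀ
v_2 = (1, 2, -4, 2, 0)ᵀ
v_3 = (0, 1, 0, 0, 0)ᵀ

Let N = A − (3)·I. We want v_3 with N^3 v_3 = 0 but N^2 v_3 ≠ 0; then v_{j-1} := N · v_j for j = 3, …, 2.

Pick v_3 = (0, 1, 0, 0, 0)ᵀ.
Then v_2 = N · v_3 = (1, 2, -4, 2, 0)ᵀ.
Then v_1 = N · v_2 = (2, 0, 0, 0, 0)ᵀ.

Sanity check: (A − (3)·I) v_1 = (0, 0, 0, 0, 0)ᵀ = 0. ✓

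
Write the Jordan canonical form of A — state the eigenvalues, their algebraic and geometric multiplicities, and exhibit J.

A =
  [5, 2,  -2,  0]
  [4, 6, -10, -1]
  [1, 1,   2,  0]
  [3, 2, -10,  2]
J_1(3) ⊕ J_3(4)

The characteristic polynomial is
  det(x·I − A) = x^4 - 15*x^3 + 84*x^2 - 208*x + 192 = (x - 4)^3*(x - 3)

Eigenvalues and multiplicities (the geometric multiplicity of λ is n − rank(A − λI), which equals the number of Jordan blocks for λ):
  λ = 3: algebraic multiplicity = 1, geometric multiplicity = 1
  λ = 4: algebraic multiplicity = 3, geometric multiplicity = 1

Determining the block sizes for each eigenvalue:
  λ = 3: one block (gm = 1), so the single block has size am = 1 → block sizes [1]
  λ = 4: one block (gm = 1), so the single block has size am = 3 → block sizes [3]

Assembling the blocks gives a Jordan form
J =
  [3, 0, 0, 0]
  [0, 4, 1, 0]
  [0, 0, 4, 1]
  [0, 0, 0, 4]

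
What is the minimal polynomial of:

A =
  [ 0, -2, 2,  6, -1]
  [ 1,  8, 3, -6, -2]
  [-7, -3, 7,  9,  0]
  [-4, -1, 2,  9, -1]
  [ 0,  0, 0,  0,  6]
x^3 - 18*x^2 + 108*x - 216

The characteristic polynomial is χ_A(x) = (x - 6)^5, so the eigenvalues are known. The minimal polynomial is
  m_A(x) = Π_λ (x − λ)^{k_λ}
where k_λ is the size of the *largest* Jordan block for λ (equivalently, the smallest k with (A − λI)^k v = 0 for every generalised eigenvector v of λ).

  λ = 6: largest Jordan block has size 3, contributing (x − 6)^3

So m_A(x) = (x - 6)^3 = x^3 - 18*x^2 + 108*x - 216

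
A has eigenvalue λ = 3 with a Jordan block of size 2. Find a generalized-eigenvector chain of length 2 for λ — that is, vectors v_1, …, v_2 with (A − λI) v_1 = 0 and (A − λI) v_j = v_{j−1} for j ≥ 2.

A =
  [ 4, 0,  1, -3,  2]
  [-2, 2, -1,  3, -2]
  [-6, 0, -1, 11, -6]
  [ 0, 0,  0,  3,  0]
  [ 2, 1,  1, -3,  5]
A Jordan chain for λ = 3 of length 2:
v_1 = (-2, 2, 6, 0, -2)ᵀ
v_2 = (1, -1, -3, 0, 0)ᵀ

Let N = A − (3)·I. We want v_2 with N^2 v_2 = 0 but N^1 v_2 ≠ 0; then v_{j-1} := N · v_j for j = 2, …, 2.

Pick v_2 = (1, -1, -3, 0, 0)ᵀ.
Then v_1 = N · v_2 = (-2, 2, 6, 0, -2)ᵀ.

Sanity check: (A − (3)·I) v_1 = (0, 0, 0, 0, 0)ᵀ = 0. ✓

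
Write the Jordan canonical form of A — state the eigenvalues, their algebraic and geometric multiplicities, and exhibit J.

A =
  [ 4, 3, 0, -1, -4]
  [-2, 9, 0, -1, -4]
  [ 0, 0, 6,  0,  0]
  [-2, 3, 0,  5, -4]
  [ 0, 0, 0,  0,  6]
J_2(6) ⊕ J_1(6) ⊕ J_1(6) ⊕ J_1(6)

The characteristic polynomial is
  det(x·I − A) = x^5 - 30*x^4 + 360*x^3 - 2160*x^2 + 6480*x - 7776 = (x - 6)^5

Eigenvalues and multiplicities (the geometric multiplicity of λ is n − rank(A − λI), which equals the number of Jordan blocks for λ):
  λ = 6: algebraic multiplicity = 5, geometric multiplicity = 4

Determining the block sizes for each eigenvalue:
  λ = 6: 4 blocks summing to 5 forces exactly one block of size 2 and the rest size 1 → block sizes [2, 1, 1, 1]

Assembling the blocks gives a Jordan form
J =
  [6, 1, 0, 0, 0]
  [0, 6, 0, 0, 0]
  [0, 0, 6, 0, 0]
  [0, 0, 0, 6, 0]
  [0, 0, 0, 0, 6]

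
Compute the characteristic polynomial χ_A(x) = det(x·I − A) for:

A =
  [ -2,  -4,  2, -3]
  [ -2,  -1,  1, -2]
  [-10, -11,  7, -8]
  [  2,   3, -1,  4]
x^4 - 8*x^3 + 24*x^2 - 32*x + 16

Expanding det(x·I − A) (e.g. by cofactor expansion or by noting that A is similar to its Jordan form J, which has the same characteristic polynomial as A) gives
  χ_A(x) = x^4 - 8*x^3 + 24*x^2 - 32*x + 16
which factors as (x - 2)^4. The eigenvalues (with algebraic multiplicities) are λ = 2 with multiplicity 4.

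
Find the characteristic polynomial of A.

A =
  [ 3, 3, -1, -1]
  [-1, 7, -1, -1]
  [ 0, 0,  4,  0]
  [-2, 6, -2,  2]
x^4 - 16*x^3 + 96*x^2 - 256*x + 256

Expanding det(x·I − A) (e.g. by cofactor expansion or by noting that A is similar to its Jordan form J, which has the same characteristic polynomial as A) gives
  χ_A(x) = x^4 - 16*x^3 + 96*x^2 - 256*x + 256
which factors as (x - 4)^4. The eigenvalues (with algebraic multiplicities) are λ = 4 with multiplicity 4.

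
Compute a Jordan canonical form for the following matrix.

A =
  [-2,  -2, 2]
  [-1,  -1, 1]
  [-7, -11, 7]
J_1(0) ⊕ J_2(2)

The characteristic polynomial is
  det(x·I − A) = x^3 - 4*x^2 + 4*x = x*(x - 2)^2

Eigenvalues and multiplicities (the geometric multiplicity of λ is n − rank(A − λI), which equals the number of Jordan blocks for λ):
  λ = 0: algebraic multiplicity = 1, geometric multiplicity = 1
  λ = 2: algebraic multiplicity = 2, geometric multiplicity = 1

Determining the block sizes for each eigenvalue:
  λ = 0: one block (gm = 1), so the single block has size am = 1 → block sizes [1]
  λ = 2: one block (gm = 1), so the single block has size am = 2 → block sizes [2]

Assembling the blocks gives a Jordan form
J =
  [0, 0, 0]
  [0, 2, 1]
  [0, 0, 2]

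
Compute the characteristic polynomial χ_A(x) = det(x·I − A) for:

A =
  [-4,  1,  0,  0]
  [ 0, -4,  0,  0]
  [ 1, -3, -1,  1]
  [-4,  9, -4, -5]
x^4 + 14*x^3 + 73*x^2 + 168*x + 144

Expanding det(x·I − A) (e.g. by cofactor expansion or by noting that A is similar to its Jordan form J, which has the same characteristic polynomial as A) gives
  χ_A(x) = x^4 + 14*x^3 + 73*x^2 + 168*x + 144
which factors as (x + 3)^2*(x + 4)^2. The eigenvalues (with algebraic multiplicities) are λ = -4 with multiplicity 2, λ = -3 with multiplicity 2.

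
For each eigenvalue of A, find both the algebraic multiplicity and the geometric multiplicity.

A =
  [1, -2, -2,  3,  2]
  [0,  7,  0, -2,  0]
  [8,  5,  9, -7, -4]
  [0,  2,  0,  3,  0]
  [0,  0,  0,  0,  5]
λ = 5: alg = 5, geom = 3

Step 1 — factor the characteristic polynomial to read off the algebraic multiplicities:
  χ_A(x) = (x - 5)^5

Step 2 — compute geometric multiplicities via the rank-nullity identity g(λ) = n − rank(A − λI):
  rank(A − (5)·I) = 2, so dim ker(A − (5)·I) = n − 2 = 3

Summary:
  λ = 5: algebraic multiplicity = 5, geometric multiplicity = 3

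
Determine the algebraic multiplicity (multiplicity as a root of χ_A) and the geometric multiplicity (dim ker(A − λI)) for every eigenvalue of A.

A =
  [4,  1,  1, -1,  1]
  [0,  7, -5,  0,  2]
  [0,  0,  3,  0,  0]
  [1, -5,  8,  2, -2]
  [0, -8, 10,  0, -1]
λ = 3: alg = 5, geom = 2

Step 1 — factor the characteristic polynomial to read off the algebraic multiplicities:
  χ_A(x) = (x - 3)^5

Step 2 — compute geometric multiplicities via the rank-nullity identity g(λ) = n − rank(A − λI):
  rank(A − (3)·I) = 3, so dim ker(A − (3)·I) = n − 3 = 2

Summary:
  λ = 3: algebraic multiplicity = 5, geometric multiplicity = 2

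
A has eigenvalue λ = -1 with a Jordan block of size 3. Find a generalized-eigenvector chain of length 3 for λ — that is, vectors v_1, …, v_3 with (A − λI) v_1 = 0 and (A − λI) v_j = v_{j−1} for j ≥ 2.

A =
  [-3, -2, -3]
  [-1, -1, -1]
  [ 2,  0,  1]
A Jordan chain for λ = -1 of length 3:
v_1 = (4, 2, -4)ᵀ
v_2 = (-2, 0, 0)ᵀ
v_3 = (0, 1, 0)ᵀ

Let N = A − (-1)·I. We want v_3 with N^3 v_3 = 0 but N^2 v_3 ≠ 0; then v_{j-1} := N · v_j for j = 3, …, 2.

Pick v_3 = (0, 1, 0)ᵀ.
Then v_2 = N · v_3 = (-2, 0, 0)ᵀ.
Then v_1 = N · v_2 = (4, 2, -4)ᵀ.

Sanity check: (A − (-1)·I) v_1 = (0, 0, 0)ᵀ = 0. ✓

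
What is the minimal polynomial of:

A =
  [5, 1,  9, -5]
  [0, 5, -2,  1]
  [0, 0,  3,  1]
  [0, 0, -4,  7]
x^2 - 10*x + 25

The characteristic polynomial is χ_A(x) = (x - 5)^4, so the eigenvalues are known. The minimal polynomial is
  m_A(x) = Π_λ (x − λ)^{k_λ}
where k_λ is the size of the *largest* Jordan block for λ (equivalently, the smallest k with (A − λI)^k v = 0 for every generalised eigenvector v of λ).

  λ = 5: largest Jordan block has size 2, contributing (x − 5)^2

So m_A(x) = (x - 5)^2 = x^2 - 10*x + 25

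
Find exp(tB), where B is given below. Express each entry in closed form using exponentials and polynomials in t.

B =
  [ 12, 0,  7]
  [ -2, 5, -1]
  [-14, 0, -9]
e^{tB} =
  [2*exp(5*t) - exp(-2*t), 0, exp(5*t) - exp(-2*t)]
  [-2*t*exp(5*t), exp(5*t), -t*exp(5*t)]
  [-2*exp(5*t) + 2*exp(-2*t), 0, -exp(5*t) + 2*exp(-2*t)]

Strategy: write B = P · J · P⁻¹ where J is a Jordan canonical form, so e^{tB} = P · e^{tJ} · P⁻¹, and e^{tJ} can be computed block-by-block.

B has Jordan form
J =
  [-2, 0, 0]
  [ 0, 5, 1]
  [ 0, 0, 5]
(up to reordering of blocks).

Per-block formulas:
  For a 2×2 Jordan block J_2(5): exp(t · J_2(5)) = e^(5t)·(I + t·N), where N is the 2×2 nilpotent shift.
  For a 1×1 block at λ = -2: exp(t · [-2]) = [e^(-2t)].

After assembling e^{tJ} and conjugating by P, we get:

e^{tB} =
  [2*exp(5*t) - exp(-2*t), 0, exp(5*t) - exp(-2*t)]
  [-2*t*exp(5*t), exp(5*t), -t*exp(5*t)]
  [-2*exp(5*t) + 2*exp(-2*t), 0, -exp(5*t) + 2*exp(-2*t)]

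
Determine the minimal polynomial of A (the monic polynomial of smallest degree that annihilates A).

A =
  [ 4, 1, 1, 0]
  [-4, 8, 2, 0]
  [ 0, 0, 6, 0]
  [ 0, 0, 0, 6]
x^2 - 12*x + 36

The characteristic polynomial is χ_A(x) = (x - 6)^4, so the eigenvalues are known. The minimal polynomial is
  m_A(x) = Π_λ (x − λ)^{k_λ}
where k_λ is the size of the *largest* Jordan block for λ (equivalently, the smallest k with (A − λI)^k v = 0 for every generalised eigenvector v of λ).

  λ = 6: largest Jordan block has size 2, contributing (x − 6)^2

So m_A(x) = (x - 6)^2 = x^2 - 12*x + 36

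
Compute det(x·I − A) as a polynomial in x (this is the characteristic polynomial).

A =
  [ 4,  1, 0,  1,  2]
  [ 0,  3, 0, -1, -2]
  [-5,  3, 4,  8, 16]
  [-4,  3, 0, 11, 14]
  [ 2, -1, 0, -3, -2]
x^5 - 20*x^4 + 160*x^3 - 640*x^2 + 1280*x - 1024

Expanding det(x·I − A) (e.g. by cofactor expansion or by noting that A is similar to its Jordan form J, which has the same characteristic polynomial as A) gives
  χ_A(x) = x^5 - 20*x^4 + 160*x^3 - 640*x^2 + 1280*x - 1024
which factors as (x - 4)^5. The eigenvalues (with algebraic multiplicities) are λ = 4 with multiplicity 5.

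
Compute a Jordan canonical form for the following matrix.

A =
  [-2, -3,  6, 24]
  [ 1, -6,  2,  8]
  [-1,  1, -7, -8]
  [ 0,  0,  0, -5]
J_2(-5) ⊕ J_1(-5) ⊕ J_1(-5)

The characteristic polynomial is
  det(x·I − A) = x^4 + 20*x^3 + 150*x^2 + 500*x + 625 = (x + 5)^4

Eigenvalues and multiplicities (the geometric multiplicity of λ is n − rank(A − λI), which equals the number of Jordan blocks for λ):
  λ = -5: algebraic multiplicity = 4, geometric multiplicity = 3

Determining the block sizes for each eigenvalue:
  λ = -5: 3 blocks summing to 4 forces exactly one block of size 2 and the rest size 1 → block sizes [2, 1, 1]

Assembling the blocks gives a Jordan form
J =
  [-5,  1,  0,  0]
  [ 0, -5,  0,  0]
  [ 0,  0, -5,  0]
  [ 0,  0,  0, -5]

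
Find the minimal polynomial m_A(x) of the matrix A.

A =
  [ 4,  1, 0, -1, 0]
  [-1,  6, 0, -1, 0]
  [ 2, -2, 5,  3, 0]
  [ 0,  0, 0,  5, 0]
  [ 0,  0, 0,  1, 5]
x^2 - 10*x + 25

The characteristic polynomial is χ_A(x) = (x - 5)^5, so the eigenvalues are known. The minimal polynomial is
  m_A(x) = Π_λ (x − λ)^{k_λ}
where k_λ is the size of the *largest* Jordan block for λ (equivalently, the smallest k with (A − λI)^k v = 0 for every generalised eigenvector v of λ).

  λ = 5: largest Jordan block has size 2, contributing (x − 5)^2

So m_A(x) = (x - 5)^2 = x^2 - 10*x + 25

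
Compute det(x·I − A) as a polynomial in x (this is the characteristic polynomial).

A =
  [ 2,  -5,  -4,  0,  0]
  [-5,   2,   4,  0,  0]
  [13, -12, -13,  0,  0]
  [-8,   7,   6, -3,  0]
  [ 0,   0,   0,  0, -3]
x^5 + 15*x^4 + 90*x^3 + 270*x^2 + 405*x + 243

Expanding det(x·I − A) (e.g. by cofactor expansion or by noting that A is similar to its Jordan form J, which has the same characteristic polynomial as A) gives
  χ_A(x) = x^5 + 15*x^4 + 90*x^3 + 270*x^2 + 405*x + 243
which factors as (x + 3)^5. The eigenvalues (with algebraic multiplicities) are λ = -3 with multiplicity 5.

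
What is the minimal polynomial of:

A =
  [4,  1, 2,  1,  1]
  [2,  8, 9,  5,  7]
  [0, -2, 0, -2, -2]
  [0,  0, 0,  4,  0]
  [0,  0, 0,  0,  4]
x^3 - 12*x^2 + 48*x - 64

The characteristic polynomial is χ_A(x) = (x - 4)^5, so the eigenvalues are known. The minimal polynomial is
  m_A(x) = Π_λ (x − λ)^{k_λ}
where k_λ is the size of the *largest* Jordan block for λ (equivalently, the smallest k with (A − λI)^k v = 0 for every generalised eigenvector v of λ).

  λ = 4: largest Jordan block has size 3, contributing (x − 4)^3

So m_A(x) = (x - 4)^3 = x^3 - 12*x^2 + 48*x - 64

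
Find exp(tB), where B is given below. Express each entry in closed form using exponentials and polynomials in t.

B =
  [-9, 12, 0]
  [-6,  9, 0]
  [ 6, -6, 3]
e^{tB} =
  [-exp(3*t) + 2*exp(-3*t), 2*exp(3*t) - 2*exp(-3*t), 0]
  [-exp(3*t) + exp(-3*t), 2*exp(3*t) - exp(-3*t), 0]
  [exp(3*t) - exp(-3*t), -exp(3*t) + exp(-3*t), exp(3*t)]

Strategy: write B = P · J · P⁻¹ where J is a Jordan canonical form, so e^{tB} = P · e^{tJ} · P⁻¹, and e^{tJ} can be computed block-by-block.

B has Jordan form
J =
  [-3, 0, 0]
  [ 0, 3, 0]
  [ 0, 0, 3]
(up to reordering of blocks).

Per-block formulas:
  For a 1×1 block at λ = 3: exp(t · [3]) = [e^(3t)].
  For a 1×1 block at λ = -3: exp(t · [-3]) = [e^(-3t)].

After assembling e^{tJ} and conjugating by P, we get:

e^{tB} =
  [-exp(3*t) + 2*exp(-3*t), 2*exp(3*t) - 2*exp(-3*t), 0]
  [-exp(3*t) + exp(-3*t), 2*exp(3*t) - exp(-3*t), 0]
  [exp(3*t) - exp(-3*t), -exp(3*t) + exp(-3*t), exp(3*t)]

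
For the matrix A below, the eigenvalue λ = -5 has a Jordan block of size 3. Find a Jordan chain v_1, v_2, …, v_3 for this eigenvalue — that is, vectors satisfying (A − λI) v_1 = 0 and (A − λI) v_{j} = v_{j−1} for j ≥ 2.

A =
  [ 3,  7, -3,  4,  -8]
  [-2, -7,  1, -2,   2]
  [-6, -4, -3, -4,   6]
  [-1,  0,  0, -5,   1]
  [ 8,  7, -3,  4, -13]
A Jordan chain for λ = -5 of length 3:
v_1 = (-2, 0, 0, 0, -2)ᵀ
v_2 = (7, -2, -4, 0, 7)ᵀ
v_3 = (0, 1, 0, 0, 0)ᵀ

Let N = A − (-5)·I. We want v_3 with N^3 v_3 = 0 but N^2 v_3 ≠ 0; then v_{j-1} := N · v_j for j = 3, …, 2.

Pick v_3 = (0, 1, 0, 0, 0)ᵀ.
Then v_2 = N · v_3 = (7, -2, -4, 0, 7)ᵀ.
Then v_1 = N · v_2 = (-2, 0, 0, 0, -2)ᵀ.

Sanity check: (A − (-5)·I) v_1 = (0, 0, 0, 0, 0)ᵀ = 0. ✓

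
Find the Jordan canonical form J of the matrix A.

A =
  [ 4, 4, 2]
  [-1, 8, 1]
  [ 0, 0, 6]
J_2(6) ⊕ J_1(6)

The characteristic polynomial is
  det(x·I − A) = x^3 - 18*x^2 + 108*x - 216 = (x - 6)^3

Eigenvalues and multiplicities (the geometric multiplicity of λ is n − rank(A − λI), which equals the number of Jordan blocks for λ):
  λ = 6: algebraic multiplicity = 3, geometric multiplicity = 2

Determining the block sizes for each eigenvalue:
  λ = 6: 2 blocks summing to 3 forces exactly one block of size 2 and the rest size 1 → block sizes [2, 1]

Assembling the blocks gives a Jordan form
J =
  [6, 1, 0]
  [0, 6, 0]
  [0, 0, 6]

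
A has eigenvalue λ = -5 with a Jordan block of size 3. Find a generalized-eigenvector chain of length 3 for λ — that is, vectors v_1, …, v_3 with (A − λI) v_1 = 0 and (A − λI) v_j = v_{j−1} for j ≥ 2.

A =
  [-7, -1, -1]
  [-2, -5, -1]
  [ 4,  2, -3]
A Jordan chain for λ = -5 of length 3:
v_1 = (2, 0, -4)ᵀ
v_2 = (-2, -2, 4)ᵀ
v_3 = (1, 0, 0)ᵀ

Let N = A − (-5)·I. We want v_3 with N^3 v_3 = 0 but N^2 v_3 ≠ 0; then v_{j-1} := N · v_j for j = 3, …, 2.

Pick v_3 = (1, 0, 0)ᵀ.
Then v_2 = N · v_3 = (-2, -2, 4)ᵀ.
Then v_1 = N · v_2 = (2, 0, -4)ᵀ.

Sanity check: (A − (-5)·I) v_1 = (0, 0, 0)ᵀ = 0. ✓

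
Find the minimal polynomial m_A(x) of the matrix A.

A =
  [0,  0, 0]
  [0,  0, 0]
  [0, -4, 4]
x^2 - 4*x

The characteristic polynomial is χ_A(x) = x^2*(x - 4), so the eigenvalues are known. The minimal polynomial is
  m_A(x) = Π_λ (x − λ)^{k_λ}
where k_λ is the size of the *largest* Jordan block for λ (equivalently, the smallest k with (A − λI)^k v = 0 for every generalised eigenvector v of λ).

  λ = 0: largest Jordan block has size 1, contributing (x − 0)
  λ = 4: largest Jordan block has size 1, contributing (x − 4)

So m_A(x) = x*(x - 4) = x^2 - 4*x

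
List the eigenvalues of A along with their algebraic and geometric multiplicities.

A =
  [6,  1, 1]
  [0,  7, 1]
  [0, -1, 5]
λ = 6: alg = 3, geom = 2

Step 1 — factor the characteristic polynomial to read off the algebraic multiplicities:
  χ_A(x) = (x - 6)^3

Step 2 — compute geometric multiplicities via the rank-nullity identity g(λ) = n − rank(A − λI):
  rank(A − (6)·I) = 1, so dim ker(A − (6)·I) = n − 1 = 2

Summary:
  λ = 6: algebraic multiplicity = 3, geometric multiplicity = 2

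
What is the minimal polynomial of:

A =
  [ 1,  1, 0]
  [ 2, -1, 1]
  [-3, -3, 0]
x^3

The characteristic polynomial is χ_A(x) = x^3, so the eigenvalues are known. The minimal polynomial is
  m_A(x) = Π_λ (x − λ)^{k_λ}
where k_λ is the size of the *largest* Jordan block for λ (equivalently, the smallest k with (A − λI)^k v = 0 for every generalised eigenvector v of λ).

  λ = 0: largest Jordan block has size 3, contributing (x − 0)^3

So m_A(x) = x^3 = x^3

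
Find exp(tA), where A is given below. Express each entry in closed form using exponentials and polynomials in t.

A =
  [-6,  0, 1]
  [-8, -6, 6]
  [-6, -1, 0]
e^{tA} =
  [-t^2*exp(-4*t) - 2*t*exp(-4*t) + exp(-4*t), -t^2*exp(-4*t)/2, t^2*exp(-4*t) + t*exp(-4*t)]
  [-2*t^2*exp(-4*t) - 8*t*exp(-4*t), -t^2*exp(-4*t) - 2*t*exp(-4*t) + exp(-4*t), 2*t^2*exp(-4*t) + 6*t*exp(-4*t)]
  [-2*t^2*exp(-4*t) - 6*t*exp(-4*t), -t^2*exp(-4*t) - t*exp(-4*t), 2*t^2*exp(-4*t) + 4*t*exp(-4*t) + exp(-4*t)]

Strategy: write A = P · J · P⁻¹ where J is a Jordan canonical form, so e^{tA} = P · e^{tJ} · P⁻¹, and e^{tJ} can be computed block-by-block.

A has Jordan form
J =
  [-4,  1,  0]
  [ 0, -4,  1]
  [ 0,  0, -4]
(up to reordering of blocks).

Per-block formulas:
  For a 3×3 Jordan block J_3(-4): exp(t · J_3(-4)) = e^(-4t)·(I + t·N + (t^2/2)·N^2), where N is the 3×3 nilpotent shift.

After assembling e^{tJ} and conjugating by P, we get:

e^{tA} =
  [-t^2*exp(-4*t) - 2*t*exp(-4*t) + exp(-4*t), -t^2*exp(-4*t)/2, t^2*exp(-4*t) + t*exp(-4*t)]
  [-2*t^2*exp(-4*t) - 8*t*exp(-4*t), -t^2*exp(-4*t) - 2*t*exp(-4*t) + exp(-4*t), 2*t^2*exp(-4*t) + 6*t*exp(-4*t)]
  [-2*t^2*exp(-4*t) - 6*t*exp(-4*t), -t^2*exp(-4*t) - t*exp(-4*t), 2*t^2*exp(-4*t) + 4*t*exp(-4*t) + exp(-4*t)]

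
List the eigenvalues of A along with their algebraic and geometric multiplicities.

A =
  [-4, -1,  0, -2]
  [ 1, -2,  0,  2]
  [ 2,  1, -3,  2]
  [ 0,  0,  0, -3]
λ = -3: alg = 4, geom = 2

Step 1 — factor the characteristic polynomial to read off the algebraic multiplicities:
  χ_A(x) = (x + 3)^4

Step 2 — compute geometric multiplicities via the rank-nullity identity g(λ) = n − rank(A − λI):
  rank(A − (-3)·I) = 2, so dim ker(A − (-3)·I) = n − 2 = 2

Summary:
  λ = -3: algebraic multiplicity = 4, geometric multiplicity = 2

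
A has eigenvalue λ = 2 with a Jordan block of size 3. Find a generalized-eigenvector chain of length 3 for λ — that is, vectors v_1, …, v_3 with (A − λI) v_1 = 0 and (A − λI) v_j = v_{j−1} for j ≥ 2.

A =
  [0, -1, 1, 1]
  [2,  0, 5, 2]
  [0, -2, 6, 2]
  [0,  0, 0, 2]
A Jordan chain for λ = 2 of length 3:
v_1 = (2, -8, -4, 0)ᵀ
v_2 = (-2, 2, 0, 0)ᵀ
v_3 = (1, 0, 0, 0)ᵀ

Let N = A − (2)·I. We want v_3 with N^3 v_3 = 0 but N^2 v_3 ≠ 0; then v_{j-1} := N · v_j for j = 3, …, 2.

Pick v_3 = (1, 0, 0, 0)ᵀ.
Then v_2 = N · v_3 = (-2, 2, 0, 0)ᵀ.
Then v_1 = N · v_2 = (2, -8, -4, 0)ᵀ.

Sanity check: (A − (2)·I) v_1 = (0, 0, 0, 0)ᵀ = 0. ✓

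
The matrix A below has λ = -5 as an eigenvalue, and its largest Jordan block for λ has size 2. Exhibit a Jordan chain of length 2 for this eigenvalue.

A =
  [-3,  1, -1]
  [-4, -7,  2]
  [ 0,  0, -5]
A Jordan chain for λ = -5 of length 2:
v_1 = (2, -4, 0)ᵀ
v_2 = (1, 0, 0)ᵀ

Let N = A − (-5)·I. We want v_2 with N^2 v_2 = 0 but N^1 v_2 ≠ 0; then v_{j-1} := N · v_j for j = 2, …, 2.

Pick v_2 = (1, 0, 0)ᵀ.
Then v_1 = N · v_2 = (2, -4, 0)ᵀ.

Sanity check: (A − (-5)·I) v_1 = (0, 0, 0)ᵀ = 0. ✓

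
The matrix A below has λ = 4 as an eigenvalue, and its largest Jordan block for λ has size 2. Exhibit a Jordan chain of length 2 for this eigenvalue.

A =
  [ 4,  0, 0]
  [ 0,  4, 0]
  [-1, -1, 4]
A Jordan chain for λ = 4 of length 2:
v_1 = (0, 0, -1)ᵀ
v_2 = (1, 0, 0)ᵀ

Let N = A − (4)·I. We want v_2 with N^2 v_2 = 0 but N^1 v_2 ≠ 0; then v_{j-1} := N · v_j for j = 2, …, 2.

Pick v_2 = (1, 0, 0)ᵀ.
Then v_1 = N · v_2 = (0, 0, -1)ᵀ.

Sanity check: (A − (4)·I) v_1 = (0, 0, 0)ᵀ = 0. ✓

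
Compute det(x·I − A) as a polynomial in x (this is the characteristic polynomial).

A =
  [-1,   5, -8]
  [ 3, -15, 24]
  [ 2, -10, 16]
x^3

Expanding det(x·I − A) (e.g. by cofactor expansion or by noting that A is similar to its Jordan form J, which has the same characteristic polynomial as A) gives
  χ_A(x) = x^3
which factors as x^3. The eigenvalues (with algebraic multiplicities) are λ = 0 with multiplicity 3.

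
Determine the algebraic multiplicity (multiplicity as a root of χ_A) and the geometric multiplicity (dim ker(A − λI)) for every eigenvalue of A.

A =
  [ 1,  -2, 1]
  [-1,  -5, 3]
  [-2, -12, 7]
λ = 1: alg = 3, geom = 1

Step 1 — factor the characteristic polynomial to read off the algebraic multiplicities:
  χ_A(x) = (x - 1)^3

Step 2 — compute geometric multiplicities via the rank-nullity identity g(λ) = n − rank(A − λI):
  rank(A − (1)·I) = 2, so dim ker(A − (1)·I) = n − 2 = 1

Summary:
  λ = 1: algebraic multiplicity = 3, geometric multiplicity = 1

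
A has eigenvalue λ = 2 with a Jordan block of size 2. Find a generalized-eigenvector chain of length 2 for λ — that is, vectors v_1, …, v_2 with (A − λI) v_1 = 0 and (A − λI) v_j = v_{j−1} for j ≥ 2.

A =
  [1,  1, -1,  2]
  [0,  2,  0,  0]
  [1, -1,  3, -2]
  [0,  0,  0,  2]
A Jordan chain for λ = 2 of length 2:
v_1 = (-1, 0, 1, 0)ᵀ
v_2 = (1, 0, 0, 0)ᵀ

Let N = A − (2)·I. We want v_2 with N^2 v_2 = 0 but N^1 v_2 ≠ 0; then v_{j-1} := N · v_j for j = 2, …, 2.

Pick v_2 = (1, 0, 0, 0)ᵀ.
Then v_1 = N · v_2 = (-1, 0, 1, 0)ᵀ.

Sanity check: (A − (2)·I) v_1 = (0, 0, 0, 0)ᵀ = 0. ✓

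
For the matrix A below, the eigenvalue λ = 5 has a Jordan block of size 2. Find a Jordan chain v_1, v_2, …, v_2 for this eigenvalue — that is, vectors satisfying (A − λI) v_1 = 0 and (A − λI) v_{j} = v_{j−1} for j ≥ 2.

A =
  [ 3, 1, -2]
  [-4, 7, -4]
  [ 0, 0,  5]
A Jordan chain for λ = 5 of length 2:
v_1 = (-2, -4, 0)ᵀ
v_2 = (1, 0, 0)ᵀ

Let N = A − (5)·I. We want v_2 with N^2 v_2 = 0 but N^1 v_2 ≠ 0; then v_{j-1} := N · v_j for j = 2, …, 2.

Pick v_2 = (1, 0, 0)ᵀ.
Then v_1 = N · v_2 = (-2, -4, 0)ᵀ.

Sanity check: (A − (5)·I) v_1 = (0, 0, 0)ᵀ = 0. ✓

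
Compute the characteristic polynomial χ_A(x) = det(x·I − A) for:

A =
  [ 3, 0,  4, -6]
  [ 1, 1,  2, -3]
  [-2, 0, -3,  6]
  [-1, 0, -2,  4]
x^4 - 5*x^3 + 9*x^2 - 7*x + 2

Expanding det(x·I − A) (e.g. by cofactor expansion or by noting that A is similar to its Jordan form J, which has the same characteristic polynomial as A) gives
  χ_A(x) = x^4 - 5*x^3 + 9*x^2 - 7*x + 2
which factors as (x - 2)*(x - 1)^3. The eigenvalues (with algebraic multiplicities) are λ = 1 with multiplicity 3, λ = 2 with multiplicity 1.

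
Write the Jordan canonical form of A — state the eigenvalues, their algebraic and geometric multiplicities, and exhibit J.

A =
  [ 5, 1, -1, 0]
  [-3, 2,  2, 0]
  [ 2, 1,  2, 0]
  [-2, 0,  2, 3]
J_3(3) ⊕ J_1(3)

The characteristic polynomial is
  det(x·I − A) = x^4 - 12*x^3 + 54*x^2 - 108*x + 81 = (x - 3)^4

Eigenvalues and multiplicities (the geometric multiplicity of λ is n − rank(A − λI), which equals the number of Jordan blocks for λ):
  λ = 3: algebraic multiplicity = 4, geometric multiplicity = 2

Determining the block sizes for each eigenvalue:
  λ = 3: with am = 4 and gm = 2, the partition is not yet determined (e.g. several partitions of 4 into 2 parts exist). Let N = A − (3)·I. Computing rank(N^1) = 2, rank(N^2) = 1, rank(N^3) = 0; the number of blocks of size ≥ j is rank(N^{j−1}) − rank(N^j), giving [2, 1, 1]. So we have 1 block(s) of size 3, 1 block(s) of size 1 → block sizes [3, 1]

Assembling the blocks gives a Jordan form
J =
  [3, 1, 0, 0]
  [0, 3, 1, 0]
  [0, 0, 3, 0]
  [0, 0, 0, 3]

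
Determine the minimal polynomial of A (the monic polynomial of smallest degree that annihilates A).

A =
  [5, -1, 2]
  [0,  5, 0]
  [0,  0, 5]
x^2 - 10*x + 25

The characteristic polynomial is χ_A(x) = (x - 5)^3, so the eigenvalues are known. The minimal polynomial is
  m_A(x) = Π_λ (x − λ)^{k_λ}
where k_λ is the size of the *largest* Jordan block for λ (equivalently, the smallest k with (A − λI)^k v = 0 for every generalised eigenvector v of λ).

  λ = 5: largest Jordan block has size 2, contributing (x − 5)^2

So m_A(x) = (x - 5)^2 = x^2 - 10*x + 25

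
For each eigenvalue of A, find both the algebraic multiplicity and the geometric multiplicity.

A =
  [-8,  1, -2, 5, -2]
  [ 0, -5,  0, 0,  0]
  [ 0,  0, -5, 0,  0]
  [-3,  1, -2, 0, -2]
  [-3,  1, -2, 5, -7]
λ = -5: alg = 5, geom = 4

Step 1 — factor the characteristic polynomial to read off the algebraic multiplicities:
  χ_A(x) = (x + 5)^5

Step 2 — compute geometric multiplicities via the rank-nullity identity g(λ) = n − rank(A − λI):
  rank(A − (-5)·I) = 1, so dim ker(A − (-5)·I) = n − 1 = 4

Summary:
  λ = -5: algebraic multiplicity = 5, geometric multiplicity = 4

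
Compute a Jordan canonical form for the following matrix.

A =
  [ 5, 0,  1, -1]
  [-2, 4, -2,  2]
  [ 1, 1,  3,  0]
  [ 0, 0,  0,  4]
J_3(4) ⊕ J_1(4)

The characteristic polynomial is
  det(x·I − A) = x^4 - 16*x^3 + 96*x^2 - 256*x + 256 = (x - 4)^4

Eigenvalues and multiplicities (the geometric multiplicity of λ is n − rank(A − λI), which equals the number of Jordan blocks for λ):
  λ = 4: algebraic multiplicity = 4, geometric multiplicity = 2

Determining the block sizes for each eigenvalue:
  λ = 4: with am = 4 and gm = 2, the partition is not yet determined (e.g. several partitions of 4 into 2 parts exist). Let N = A − (4)·I. Computing rank(N^1) = 2, rank(N^2) = 1, rank(N^3) = 0; the number of blocks of size ≥ j is rank(N^{j−1}) − rank(N^j), giving [2, 1, 1]. So we have 1 block(s) of size 3, 1 block(s) of size 1 → block sizes [3, 1]

Assembling the blocks gives a Jordan form
J =
  [4, 1, 0, 0]
  [0, 4, 1, 0]
  [0, 0, 4, 0]
  [0, 0, 0, 4]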